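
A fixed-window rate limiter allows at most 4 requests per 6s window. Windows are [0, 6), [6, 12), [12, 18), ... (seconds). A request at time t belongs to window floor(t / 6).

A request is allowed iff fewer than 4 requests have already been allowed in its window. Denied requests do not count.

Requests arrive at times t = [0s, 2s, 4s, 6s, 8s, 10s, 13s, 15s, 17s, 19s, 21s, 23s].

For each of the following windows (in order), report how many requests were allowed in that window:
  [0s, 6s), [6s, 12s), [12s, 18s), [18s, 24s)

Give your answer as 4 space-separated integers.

Processing requests:
  req#1 t=0s (window 0): ALLOW
  req#2 t=2s (window 0): ALLOW
  req#3 t=4s (window 0): ALLOW
  req#4 t=6s (window 1): ALLOW
  req#5 t=8s (window 1): ALLOW
  req#6 t=10s (window 1): ALLOW
  req#7 t=13s (window 2): ALLOW
  req#8 t=15s (window 2): ALLOW
  req#9 t=17s (window 2): ALLOW
  req#10 t=19s (window 3): ALLOW
  req#11 t=21s (window 3): ALLOW
  req#12 t=23s (window 3): ALLOW

Allowed counts by window: 3 3 3 3

Answer: 3 3 3 3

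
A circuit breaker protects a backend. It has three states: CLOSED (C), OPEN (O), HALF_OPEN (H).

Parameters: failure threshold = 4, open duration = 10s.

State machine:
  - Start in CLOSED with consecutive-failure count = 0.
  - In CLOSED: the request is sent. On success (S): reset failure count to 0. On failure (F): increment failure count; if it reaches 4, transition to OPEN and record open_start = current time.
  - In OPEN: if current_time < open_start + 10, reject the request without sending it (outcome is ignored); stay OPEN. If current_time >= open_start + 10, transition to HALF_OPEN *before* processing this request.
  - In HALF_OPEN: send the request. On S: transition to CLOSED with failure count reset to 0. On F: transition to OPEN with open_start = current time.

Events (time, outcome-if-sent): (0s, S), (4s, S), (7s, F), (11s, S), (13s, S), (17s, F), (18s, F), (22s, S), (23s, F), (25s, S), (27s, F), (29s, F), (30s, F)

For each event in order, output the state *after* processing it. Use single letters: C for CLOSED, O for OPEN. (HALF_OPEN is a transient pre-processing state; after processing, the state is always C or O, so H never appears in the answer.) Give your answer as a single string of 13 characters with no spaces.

State after each event:
  event#1 t=0s outcome=S: state=CLOSED
  event#2 t=4s outcome=S: state=CLOSED
  event#3 t=7s outcome=F: state=CLOSED
  event#4 t=11s outcome=S: state=CLOSED
  event#5 t=13s outcome=S: state=CLOSED
  event#6 t=17s outcome=F: state=CLOSED
  event#7 t=18s outcome=F: state=CLOSED
  event#8 t=22s outcome=S: state=CLOSED
  event#9 t=23s outcome=F: state=CLOSED
  event#10 t=25s outcome=S: state=CLOSED
  event#11 t=27s outcome=F: state=CLOSED
  event#12 t=29s outcome=F: state=CLOSED
  event#13 t=30s outcome=F: state=CLOSED

Answer: CCCCCCCCCCCCC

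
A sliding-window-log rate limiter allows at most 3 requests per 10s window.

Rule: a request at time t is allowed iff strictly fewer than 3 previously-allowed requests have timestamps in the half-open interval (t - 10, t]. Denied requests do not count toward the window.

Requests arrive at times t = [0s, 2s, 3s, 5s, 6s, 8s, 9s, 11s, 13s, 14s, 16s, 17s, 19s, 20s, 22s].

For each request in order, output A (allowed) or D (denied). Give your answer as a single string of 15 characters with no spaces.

Tracking allowed requests in the window:
  req#1 t=0s: ALLOW
  req#2 t=2s: ALLOW
  req#3 t=3s: ALLOW
  req#4 t=5s: DENY
  req#5 t=6s: DENY
  req#6 t=8s: DENY
  req#7 t=9s: DENY
  req#8 t=11s: ALLOW
  req#9 t=13s: ALLOW
  req#10 t=14s: ALLOW
  req#11 t=16s: DENY
  req#12 t=17s: DENY
  req#13 t=19s: DENY
  req#14 t=20s: DENY
  req#15 t=22s: ALLOW

Answer: AAADDDDAAADDDDA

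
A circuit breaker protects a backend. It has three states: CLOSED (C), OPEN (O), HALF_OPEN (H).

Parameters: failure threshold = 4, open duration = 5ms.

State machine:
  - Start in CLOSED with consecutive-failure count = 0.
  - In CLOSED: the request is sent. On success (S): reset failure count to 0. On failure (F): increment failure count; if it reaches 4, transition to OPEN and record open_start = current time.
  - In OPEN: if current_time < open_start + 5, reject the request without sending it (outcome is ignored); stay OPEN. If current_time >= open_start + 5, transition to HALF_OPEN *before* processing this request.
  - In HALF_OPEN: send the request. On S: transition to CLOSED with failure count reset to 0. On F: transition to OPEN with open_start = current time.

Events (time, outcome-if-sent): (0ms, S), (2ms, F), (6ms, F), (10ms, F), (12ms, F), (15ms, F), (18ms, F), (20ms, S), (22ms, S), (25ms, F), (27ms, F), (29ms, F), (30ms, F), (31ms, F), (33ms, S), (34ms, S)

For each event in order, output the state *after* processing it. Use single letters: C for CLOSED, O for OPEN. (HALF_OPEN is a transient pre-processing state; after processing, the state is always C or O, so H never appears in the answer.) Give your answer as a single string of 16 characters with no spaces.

Answer: CCCCOOOOOOOOOOOO

Derivation:
State after each event:
  event#1 t=0ms outcome=S: state=CLOSED
  event#2 t=2ms outcome=F: state=CLOSED
  event#3 t=6ms outcome=F: state=CLOSED
  event#4 t=10ms outcome=F: state=CLOSED
  event#5 t=12ms outcome=F: state=OPEN
  event#6 t=15ms outcome=F: state=OPEN
  event#7 t=18ms outcome=F: state=OPEN
  event#8 t=20ms outcome=S: state=OPEN
  event#9 t=22ms outcome=S: state=OPEN
  event#10 t=25ms outcome=F: state=OPEN
  event#11 t=27ms outcome=F: state=OPEN
  event#12 t=29ms outcome=F: state=OPEN
  event#13 t=30ms outcome=F: state=OPEN
  event#14 t=31ms outcome=F: state=OPEN
  event#15 t=33ms outcome=S: state=OPEN
  event#16 t=34ms outcome=S: state=OPEN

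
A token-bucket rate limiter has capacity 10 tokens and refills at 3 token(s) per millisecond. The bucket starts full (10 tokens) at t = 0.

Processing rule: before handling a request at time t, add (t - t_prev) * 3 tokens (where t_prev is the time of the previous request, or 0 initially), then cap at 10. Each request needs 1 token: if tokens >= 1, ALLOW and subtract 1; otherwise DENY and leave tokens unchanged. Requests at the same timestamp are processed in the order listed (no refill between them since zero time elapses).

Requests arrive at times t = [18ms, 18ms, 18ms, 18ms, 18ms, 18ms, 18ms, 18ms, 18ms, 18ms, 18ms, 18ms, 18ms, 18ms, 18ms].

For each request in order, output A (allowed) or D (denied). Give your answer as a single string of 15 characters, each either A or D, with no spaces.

Simulating step by step:
  req#1 t=18ms: ALLOW
  req#2 t=18ms: ALLOW
  req#3 t=18ms: ALLOW
  req#4 t=18ms: ALLOW
  req#5 t=18ms: ALLOW
  req#6 t=18ms: ALLOW
  req#7 t=18ms: ALLOW
  req#8 t=18ms: ALLOW
  req#9 t=18ms: ALLOW
  req#10 t=18ms: ALLOW
  req#11 t=18ms: DENY
  req#12 t=18ms: DENY
  req#13 t=18ms: DENY
  req#14 t=18ms: DENY
  req#15 t=18ms: DENY

Answer: AAAAAAAAAADDDDD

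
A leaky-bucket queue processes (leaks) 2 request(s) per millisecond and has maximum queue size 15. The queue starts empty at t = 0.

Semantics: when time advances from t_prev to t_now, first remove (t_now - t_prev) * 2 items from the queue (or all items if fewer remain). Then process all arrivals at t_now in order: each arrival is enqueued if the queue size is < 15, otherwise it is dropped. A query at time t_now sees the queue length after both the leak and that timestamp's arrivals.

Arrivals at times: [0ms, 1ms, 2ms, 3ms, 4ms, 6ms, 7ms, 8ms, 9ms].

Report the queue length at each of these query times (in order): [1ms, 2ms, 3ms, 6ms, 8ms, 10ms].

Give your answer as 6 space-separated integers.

Queue lengths at query times:
  query t=1ms: backlog = 1
  query t=2ms: backlog = 1
  query t=3ms: backlog = 1
  query t=6ms: backlog = 1
  query t=8ms: backlog = 1
  query t=10ms: backlog = 0

Answer: 1 1 1 1 1 0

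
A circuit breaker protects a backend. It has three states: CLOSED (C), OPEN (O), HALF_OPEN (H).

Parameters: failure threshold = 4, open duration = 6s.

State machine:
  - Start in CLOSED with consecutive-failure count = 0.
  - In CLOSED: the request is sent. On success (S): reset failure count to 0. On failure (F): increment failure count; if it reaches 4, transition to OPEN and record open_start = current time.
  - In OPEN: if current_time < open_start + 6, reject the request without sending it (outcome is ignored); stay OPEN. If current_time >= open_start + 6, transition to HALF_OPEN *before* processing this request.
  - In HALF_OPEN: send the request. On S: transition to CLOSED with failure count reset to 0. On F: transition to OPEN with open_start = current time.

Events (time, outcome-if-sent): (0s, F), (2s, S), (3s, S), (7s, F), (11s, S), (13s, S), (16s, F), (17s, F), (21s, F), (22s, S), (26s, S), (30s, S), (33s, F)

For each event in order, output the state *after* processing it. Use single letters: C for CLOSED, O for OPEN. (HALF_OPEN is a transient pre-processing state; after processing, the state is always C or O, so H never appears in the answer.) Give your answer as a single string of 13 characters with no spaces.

State after each event:
  event#1 t=0s outcome=F: state=CLOSED
  event#2 t=2s outcome=S: state=CLOSED
  event#3 t=3s outcome=S: state=CLOSED
  event#4 t=7s outcome=F: state=CLOSED
  event#5 t=11s outcome=S: state=CLOSED
  event#6 t=13s outcome=S: state=CLOSED
  event#7 t=16s outcome=F: state=CLOSED
  event#8 t=17s outcome=F: state=CLOSED
  event#9 t=21s outcome=F: state=CLOSED
  event#10 t=22s outcome=S: state=CLOSED
  event#11 t=26s outcome=S: state=CLOSED
  event#12 t=30s outcome=S: state=CLOSED
  event#13 t=33s outcome=F: state=CLOSED

Answer: CCCCCCCCCCCCC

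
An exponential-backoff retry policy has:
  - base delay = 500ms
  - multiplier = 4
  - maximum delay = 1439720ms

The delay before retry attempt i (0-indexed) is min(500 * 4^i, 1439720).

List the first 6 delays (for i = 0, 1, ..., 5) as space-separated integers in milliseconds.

Answer: 500 2000 8000 32000 128000 512000

Derivation:
Computing each delay:
  i=0: min(500*4^0, 1439720) = 500
  i=1: min(500*4^1, 1439720) = 2000
  i=2: min(500*4^2, 1439720) = 8000
  i=3: min(500*4^3, 1439720) = 32000
  i=4: min(500*4^4, 1439720) = 128000
  i=5: min(500*4^5, 1439720) = 512000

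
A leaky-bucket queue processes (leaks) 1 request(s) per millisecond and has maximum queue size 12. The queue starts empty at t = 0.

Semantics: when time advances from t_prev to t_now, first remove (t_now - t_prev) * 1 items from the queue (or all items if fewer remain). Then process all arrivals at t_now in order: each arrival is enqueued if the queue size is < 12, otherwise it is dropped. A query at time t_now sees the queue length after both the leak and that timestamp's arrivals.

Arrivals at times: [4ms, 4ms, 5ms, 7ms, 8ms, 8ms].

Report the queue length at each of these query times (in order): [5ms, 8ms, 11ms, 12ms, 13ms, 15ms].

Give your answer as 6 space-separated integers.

Answer: 2 2 0 0 0 0

Derivation:
Queue lengths at query times:
  query t=5ms: backlog = 2
  query t=8ms: backlog = 2
  query t=11ms: backlog = 0
  query t=12ms: backlog = 0
  query t=13ms: backlog = 0
  query t=15ms: backlog = 0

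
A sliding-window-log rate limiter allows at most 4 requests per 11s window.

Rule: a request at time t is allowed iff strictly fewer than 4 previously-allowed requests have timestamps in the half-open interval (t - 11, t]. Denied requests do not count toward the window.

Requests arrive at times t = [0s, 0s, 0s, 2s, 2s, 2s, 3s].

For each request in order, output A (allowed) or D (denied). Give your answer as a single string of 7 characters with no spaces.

Answer: AAAADDD

Derivation:
Tracking allowed requests in the window:
  req#1 t=0s: ALLOW
  req#2 t=0s: ALLOW
  req#3 t=0s: ALLOW
  req#4 t=2s: ALLOW
  req#5 t=2s: DENY
  req#6 t=2s: DENY
  req#7 t=3s: DENY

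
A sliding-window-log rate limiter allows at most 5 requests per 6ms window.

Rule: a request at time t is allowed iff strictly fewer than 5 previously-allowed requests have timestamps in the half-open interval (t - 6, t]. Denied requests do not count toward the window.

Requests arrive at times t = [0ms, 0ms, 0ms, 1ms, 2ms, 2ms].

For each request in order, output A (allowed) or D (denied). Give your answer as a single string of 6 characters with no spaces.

Answer: AAAAAD

Derivation:
Tracking allowed requests in the window:
  req#1 t=0ms: ALLOW
  req#2 t=0ms: ALLOW
  req#3 t=0ms: ALLOW
  req#4 t=1ms: ALLOW
  req#5 t=2ms: ALLOW
  req#6 t=2ms: DENY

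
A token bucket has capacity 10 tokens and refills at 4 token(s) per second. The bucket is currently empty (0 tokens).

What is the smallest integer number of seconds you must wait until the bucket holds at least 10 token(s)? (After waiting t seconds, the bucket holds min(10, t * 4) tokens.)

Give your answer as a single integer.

Need t * 4 >= 10, so t >= 10/4.
Smallest integer t = ceil(10/4) = 3.

Answer: 3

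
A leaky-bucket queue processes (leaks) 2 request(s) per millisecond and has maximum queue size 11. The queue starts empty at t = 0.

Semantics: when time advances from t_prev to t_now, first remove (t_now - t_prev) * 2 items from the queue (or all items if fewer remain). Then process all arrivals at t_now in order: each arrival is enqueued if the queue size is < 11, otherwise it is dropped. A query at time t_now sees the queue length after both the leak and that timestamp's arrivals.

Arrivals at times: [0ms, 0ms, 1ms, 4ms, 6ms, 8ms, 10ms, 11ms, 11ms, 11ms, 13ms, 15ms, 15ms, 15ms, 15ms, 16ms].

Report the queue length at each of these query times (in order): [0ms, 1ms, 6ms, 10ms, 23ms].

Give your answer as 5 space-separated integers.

Answer: 2 1 1 1 0

Derivation:
Queue lengths at query times:
  query t=0ms: backlog = 2
  query t=1ms: backlog = 1
  query t=6ms: backlog = 1
  query t=10ms: backlog = 1
  query t=23ms: backlog = 0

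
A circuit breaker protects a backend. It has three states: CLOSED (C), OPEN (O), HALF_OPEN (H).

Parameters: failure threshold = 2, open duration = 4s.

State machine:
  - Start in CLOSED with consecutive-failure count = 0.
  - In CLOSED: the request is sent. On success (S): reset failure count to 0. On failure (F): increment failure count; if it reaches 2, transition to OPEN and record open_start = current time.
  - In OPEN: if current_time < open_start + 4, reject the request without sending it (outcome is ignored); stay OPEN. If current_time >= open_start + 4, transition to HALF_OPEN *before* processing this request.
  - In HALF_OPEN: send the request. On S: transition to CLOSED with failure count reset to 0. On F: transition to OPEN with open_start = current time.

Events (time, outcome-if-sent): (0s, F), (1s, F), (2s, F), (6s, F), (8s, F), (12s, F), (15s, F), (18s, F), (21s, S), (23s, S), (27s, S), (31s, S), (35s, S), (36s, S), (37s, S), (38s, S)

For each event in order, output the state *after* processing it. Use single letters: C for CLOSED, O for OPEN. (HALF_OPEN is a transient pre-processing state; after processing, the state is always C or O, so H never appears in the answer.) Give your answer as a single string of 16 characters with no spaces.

State after each event:
  event#1 t=0s outcome=F: state=CLOSED
  event#2 t=1s outcome=F: state=OPEN
  event#3 t=2s outcome=F: state=OPEN
  event#4 t=6s outcome=F: state=OPEN
  event#5 t=8s outcome=F: state=OPEN
  event#6 t=12s outcome=F: state=OPEN
  event#7 t=15s outcome=F: state=OPEN
  event#8 t=18s outcome=F: state=OPEN
  event#9 t=21s outcome=S: state=OPEN
  event#10 t=23s outcome=S: state=CLOSED
  event#11 t=27s outcome=S: state=CLOSED
  event#12 t=31s outcome=S: state=CLOSED
  event#13 t=35s outcome=S: state=CLOSED
  event#14 t=36s outcome=S: state=CLOSED
  event#15 t=37s outcome=S: state=CLOSED
  event#16 t=38s outcome=S: state=CLOSED

Answer: COOOOOOOOCCCCCCC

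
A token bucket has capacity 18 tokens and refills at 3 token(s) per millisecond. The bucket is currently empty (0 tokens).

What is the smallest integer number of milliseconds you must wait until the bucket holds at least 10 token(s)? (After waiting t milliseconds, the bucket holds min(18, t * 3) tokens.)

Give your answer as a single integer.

Answer: 4

Derivation:
Need t * 3 >= 10, so t >= 10/3.
Smallest integer t = ceil(10/3) = 4.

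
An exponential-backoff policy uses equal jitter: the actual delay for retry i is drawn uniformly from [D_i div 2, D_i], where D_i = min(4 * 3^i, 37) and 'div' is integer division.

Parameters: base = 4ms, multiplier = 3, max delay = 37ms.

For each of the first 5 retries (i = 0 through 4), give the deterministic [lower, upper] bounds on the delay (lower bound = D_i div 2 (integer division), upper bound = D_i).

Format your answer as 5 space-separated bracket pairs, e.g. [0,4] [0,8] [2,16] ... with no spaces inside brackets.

Answer: [2,4] [6,12] [18,36] [18,37] [18,37]

Derivation:
Computing bounds per retry:
  i=0: D_i=min(4*3^0,37)=4, bounds=[2,4]
  i=1: D_i=min(4*3^1,37)=12, bounds=[6,12]
  i=2: D_i=min(4*3^2,37)=36, bounds=[18,36]
  i=3: D_i=min(4*3^3,37)=37, bounds=[18,37]
  i=4: D_i=min(4*3^4,37)=37, bounds=[18,37]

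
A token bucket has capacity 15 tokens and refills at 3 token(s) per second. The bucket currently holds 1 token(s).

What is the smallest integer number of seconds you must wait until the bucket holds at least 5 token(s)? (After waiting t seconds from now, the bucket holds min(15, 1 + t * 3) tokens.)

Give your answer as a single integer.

Answer: 2

Derivation:
Need 1 + t * 3 >= 5, so t >= 4/3.
Smallest integer t = ceil(4/3) = 2.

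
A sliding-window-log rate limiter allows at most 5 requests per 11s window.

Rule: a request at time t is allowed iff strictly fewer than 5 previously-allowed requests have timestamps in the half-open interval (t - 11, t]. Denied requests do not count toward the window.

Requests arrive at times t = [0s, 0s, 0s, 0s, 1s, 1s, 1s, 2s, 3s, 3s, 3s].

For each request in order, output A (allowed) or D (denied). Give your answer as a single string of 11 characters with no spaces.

Tracking allowed requests in the window:
  req#1 t=0s: ALLOW
  req#2 t=0s: ALLOW
  req#3 t=0s: ALLOW
  req#4 t=0s: ALLOW
  req#5 t=1s: ALLOW
  req#6 t=1s: DENY
  req#7 t=1s: DENY
  req#8 t=2s: DENY
  req#9 t=3s: DENY
  req#10 t=3s: DENY
  req#11 t=3s: DENY

Answer: AAAAADDDDDD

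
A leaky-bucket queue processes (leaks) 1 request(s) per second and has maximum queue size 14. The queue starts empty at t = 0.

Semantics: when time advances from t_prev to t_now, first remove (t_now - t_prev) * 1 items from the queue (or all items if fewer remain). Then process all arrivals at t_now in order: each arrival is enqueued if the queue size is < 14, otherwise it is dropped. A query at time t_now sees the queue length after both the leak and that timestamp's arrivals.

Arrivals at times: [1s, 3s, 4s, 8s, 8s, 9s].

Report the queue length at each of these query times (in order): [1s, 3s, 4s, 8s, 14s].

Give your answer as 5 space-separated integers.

Queue lengths at query times:
  query t=1s: backlog = 1
  query t=3s: backlog = 1
  query t=4s: backlog = 1
  query t=8s: backlog = 2
  query t=14s: backlog = 0

Answer: 1 1 1 2 0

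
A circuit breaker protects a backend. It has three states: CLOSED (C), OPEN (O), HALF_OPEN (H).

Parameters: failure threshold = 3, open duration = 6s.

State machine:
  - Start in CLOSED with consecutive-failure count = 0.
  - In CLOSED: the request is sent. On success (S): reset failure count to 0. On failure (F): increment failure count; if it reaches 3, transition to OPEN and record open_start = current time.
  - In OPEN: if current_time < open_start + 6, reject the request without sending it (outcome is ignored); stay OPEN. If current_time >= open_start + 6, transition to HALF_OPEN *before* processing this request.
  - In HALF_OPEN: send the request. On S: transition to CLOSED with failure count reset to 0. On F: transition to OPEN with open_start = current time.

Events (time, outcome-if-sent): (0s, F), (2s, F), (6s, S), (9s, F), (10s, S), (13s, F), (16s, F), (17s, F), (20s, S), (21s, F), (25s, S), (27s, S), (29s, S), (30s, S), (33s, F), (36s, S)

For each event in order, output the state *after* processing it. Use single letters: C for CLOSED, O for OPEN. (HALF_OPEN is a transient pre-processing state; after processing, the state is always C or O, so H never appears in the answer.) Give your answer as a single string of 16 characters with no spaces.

State after each event:
  event#1 t=0s outcome=F: state=CLOSED
  event#2 t=2s outcome=F: state=CLOSED
  event#3 t=6s outcome=S: state=CLOSED
  event#4 t=9s outcome=F: state=CLOSED
  event#5 t=10s outcome=S: state=CLOSED
  event#6 t=13s outcome=F: state=CLOSED
  event#7 t=16s outcome=F: state=CLOSED
  event#8 t=17s outcome=F: state=OPEN
  event#9 t=20s outcome=S: state=OPEN
  event#10 t=21s outcome=F: state=OPEN
  event#11 t=25s outcome=S: state=CLOSED
  event#12 t=27s outcome=S: state=CLOSED
  event#13 t=29s outcome=S: state=CLOSED
  event#14 t=30s outcome=S: state=CLOSED
  event#15 t=33s outcome=F: state=CLOSED
  event#16 t=36s outcome=S: state=CLOSED

Answer: CCCCCCCOOOCCCCCC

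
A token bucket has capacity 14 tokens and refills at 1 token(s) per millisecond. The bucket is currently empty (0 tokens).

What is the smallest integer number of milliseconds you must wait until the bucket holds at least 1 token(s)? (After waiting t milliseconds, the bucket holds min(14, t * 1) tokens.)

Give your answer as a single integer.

Need t * 1 >= 1, so t >= 1/1.
Smallest integer t = ceil(1/1) = 1.

Answer: 1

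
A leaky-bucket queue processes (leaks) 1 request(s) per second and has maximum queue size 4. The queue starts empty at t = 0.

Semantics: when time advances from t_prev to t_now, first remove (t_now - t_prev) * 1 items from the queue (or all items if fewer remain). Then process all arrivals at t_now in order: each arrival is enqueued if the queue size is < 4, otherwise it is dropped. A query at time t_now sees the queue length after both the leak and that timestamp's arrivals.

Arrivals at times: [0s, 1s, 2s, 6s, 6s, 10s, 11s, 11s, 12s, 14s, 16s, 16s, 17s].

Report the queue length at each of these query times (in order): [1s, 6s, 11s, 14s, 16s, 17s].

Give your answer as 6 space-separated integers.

Answer: 1 2 2 1 2 2

Derivation:
Queue lengths at query times:
  query t=1s: backlog = 1
  query t=6s: backlog = 2
  query t=11s: backlog = 2
  query t=14s: backlog = 1
  query t=16s: backlog = 2
  query t=17s: backlog = 2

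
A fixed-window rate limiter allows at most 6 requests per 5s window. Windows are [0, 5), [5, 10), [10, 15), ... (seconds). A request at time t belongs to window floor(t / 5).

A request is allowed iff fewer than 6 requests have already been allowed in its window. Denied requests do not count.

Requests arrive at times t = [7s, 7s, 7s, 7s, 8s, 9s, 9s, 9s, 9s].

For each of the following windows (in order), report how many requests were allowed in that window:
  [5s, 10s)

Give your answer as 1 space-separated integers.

Processing requests:
  req#1 t=7s (window 1): ALLOW
  req#2 t=7s (window 1): ALLOW
  req#3 t=7s (window 1): ALLOW
  req#4 t=7s (window 1): ALLOW
  req#5 t=8s (window 1): ALLOW
  req#6 t=9s (window 1): ALLOW
  req#7 t=9s (window 1): DENY
  req#8 t=9s (window 1): DENY
  req#9 t=9s (window 1): DENY

Allowed counts by window: 6

Answer: 6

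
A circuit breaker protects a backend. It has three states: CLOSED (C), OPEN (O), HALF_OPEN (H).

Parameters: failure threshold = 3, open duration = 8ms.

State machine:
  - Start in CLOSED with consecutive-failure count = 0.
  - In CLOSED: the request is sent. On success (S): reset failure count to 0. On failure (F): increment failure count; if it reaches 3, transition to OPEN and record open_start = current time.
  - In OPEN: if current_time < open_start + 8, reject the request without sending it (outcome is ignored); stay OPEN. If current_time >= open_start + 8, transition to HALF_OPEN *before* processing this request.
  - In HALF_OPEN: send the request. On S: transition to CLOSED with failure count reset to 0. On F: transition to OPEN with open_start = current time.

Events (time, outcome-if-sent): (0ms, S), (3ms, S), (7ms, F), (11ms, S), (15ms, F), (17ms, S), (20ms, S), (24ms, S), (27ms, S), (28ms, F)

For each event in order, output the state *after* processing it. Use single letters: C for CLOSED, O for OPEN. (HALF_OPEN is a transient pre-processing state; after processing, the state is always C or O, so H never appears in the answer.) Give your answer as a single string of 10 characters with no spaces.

Answer: CCCCCCCCCC

Derivation:
State after each event:
  event#1 t=0ms outcome=S: state=CLOSED
  event#2 t=3ms outcome=S: state=CLOSED
  event#3 t=7ms outcome=F: state=CLOSED
  event#4 t=11ms outcome=S: state=CLOSED
  event#5 t=15ms outcome=F: state=CLOSED
  event#6 t=17ms outcome=S: state=CLOSED
  event#7 t=20ms outcome=S: state=CLOSED
  event#8 t=24ms outcome=S: state=CLOSED
  event#9 t=27ms outcome=S: state=CLOSED
  event#10 t=28ms outcome=F: state=CLOSED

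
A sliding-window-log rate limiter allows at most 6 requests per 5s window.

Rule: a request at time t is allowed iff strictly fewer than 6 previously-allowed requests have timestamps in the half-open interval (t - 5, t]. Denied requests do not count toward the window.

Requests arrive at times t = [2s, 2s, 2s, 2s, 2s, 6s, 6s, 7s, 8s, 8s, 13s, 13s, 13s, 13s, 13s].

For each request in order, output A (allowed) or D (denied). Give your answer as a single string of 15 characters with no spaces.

Answer: AAAAAADAAAAAAAA

Derivation:
Tracking allowed requests in the window:
  req#1 t=2s: ALLOW
  req#2 t=2s: ALLOW
  req#3 t=2s: ALLOW
  req#4 t=2s: ALLOW
  req#5 t=2s: ALLOW
  req#6 t=6s: ALLOW
  req#7 t=6s: DENY
  req#8 t=7s: ALLOW
  req#9 t=8s: ALLOW
  req#10 t=8s: ALLOW
  req#11 t=13s: ALLOW
  req#12 t=13s: ALLOW
  req#13 t=13s: ALLOW
  req#14 t=13s: ALLOW
  req#15 t=13s: ALLOW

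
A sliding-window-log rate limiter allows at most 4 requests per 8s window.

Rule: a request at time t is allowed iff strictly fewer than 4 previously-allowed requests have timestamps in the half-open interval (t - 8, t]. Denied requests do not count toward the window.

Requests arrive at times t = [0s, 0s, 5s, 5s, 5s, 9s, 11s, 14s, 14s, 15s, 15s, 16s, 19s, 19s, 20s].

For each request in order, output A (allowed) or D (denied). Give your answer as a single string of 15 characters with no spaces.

Answer: AAAADAAAADDDAAD

Derivation:
Tracking allowed requests in the window:
  req#1 t=0s: ALLOW
  req#2 t=0s: ALLOW
  req#3 t=5s: ALLOW
  req#4 t=5s: ALLOW
  req#5 t=5s: DENY
  req#6 t=9s: ALLOW
  req#7 t=11s: ALLOW
  req#8 t=14s: ALLOW
  req#9 t=14s: ALLOW
  req#10 t=15s: DENY
  req#11 t=15s: DENY
  req#12 t=16s: DENY
  req#13 t=19s: ALLOW
  req#14 t=19s: ALLOW
  req#15 t=20s: DENY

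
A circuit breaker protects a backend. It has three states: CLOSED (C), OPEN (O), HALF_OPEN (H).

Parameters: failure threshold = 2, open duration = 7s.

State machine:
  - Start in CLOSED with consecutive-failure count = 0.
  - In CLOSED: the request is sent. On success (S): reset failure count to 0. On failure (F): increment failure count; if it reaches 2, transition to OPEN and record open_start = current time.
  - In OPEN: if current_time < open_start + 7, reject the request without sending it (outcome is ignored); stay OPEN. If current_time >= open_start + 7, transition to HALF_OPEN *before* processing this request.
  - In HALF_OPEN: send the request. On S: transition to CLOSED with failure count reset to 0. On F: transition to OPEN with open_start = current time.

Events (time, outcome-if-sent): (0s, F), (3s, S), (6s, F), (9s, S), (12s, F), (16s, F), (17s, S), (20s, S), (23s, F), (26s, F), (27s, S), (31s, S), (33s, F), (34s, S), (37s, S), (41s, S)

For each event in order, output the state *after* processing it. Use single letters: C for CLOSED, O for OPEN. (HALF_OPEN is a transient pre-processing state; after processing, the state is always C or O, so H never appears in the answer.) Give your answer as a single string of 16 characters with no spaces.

State after each event:
  event#1 t=0s outcome=F: state=CLOSED
  event#2 t=3s outcome=S: state=CLOSED
  event#3 t=6s outcome=F: state=CLOSED
  event#4 t=9s outcome=S: state=CLOSED
  event#5 t=12s outcome=F: state=CLOSED
  event#6 t=16s outcome=F: state=OPEN
  event#7 t=17s outcome=S: state=OPEN
  event#8 t=20s outcome=S: state=OPEN
  event#9 t=23s outcome=F: state=OPEN
  event#10 t=26s outcome=F: state=OPEN
  event#11 t=27s outcome=S: state=OPEN
  event#12 t=31s outcome=S: state=CLOSED
  event#13 t=33s outcome=F: state=CLOSED
  event#14 t=34s outcome=S: state=CLOSED
  event#15 t=37s outcome=S: state=CLOSED
  event#16 t=41s outcome=S: state=CLOSED

Answer: CCCCCOOOOOOCCCCC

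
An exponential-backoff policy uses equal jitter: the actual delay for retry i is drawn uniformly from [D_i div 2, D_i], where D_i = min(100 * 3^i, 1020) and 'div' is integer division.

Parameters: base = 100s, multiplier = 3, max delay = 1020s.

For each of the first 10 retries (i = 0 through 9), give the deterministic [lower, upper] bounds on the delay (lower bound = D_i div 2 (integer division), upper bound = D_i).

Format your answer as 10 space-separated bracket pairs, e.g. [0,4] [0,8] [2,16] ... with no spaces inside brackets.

Answer: [50,100] [150,300] [450,900] [510,1020] [510,1020] [510,1020] [510,1020] [510,1020] [510,1020] [510,1020]

Derivation:
Computing bounds per retry:
  i=0: D_i=min(100*3^0,1020)=100, bounds=[50,100]
  i=1: D_i=min(100*3^1,1020)=300, bounds=[150,300]
  i=2: D_i=min(100*3^2,1020)=900, bounds=[450,900]
  i=3: D_i=min(100*3^3,1020)=1020, bounds=[510,1020]
  i=4: D_i=min(100*3^4,1020)=1020, bounds=[510,1020]
  i=5: D_i=min(100*3^5,1020)=1020, bounds=[510,1020]
  i=6: D_i=min(100*3^6,1020)=1020, bounds=[510,1020]
  i=7: D_i=min(100*3^7,1020)=1020, bounds=[510,1020]
  i=8: D_i=min(100*3^8,1020)=1020, bounds=[510,1020]
  i=9: D_i=min(100*3^9,1020)=1020, bounds=[510,1020]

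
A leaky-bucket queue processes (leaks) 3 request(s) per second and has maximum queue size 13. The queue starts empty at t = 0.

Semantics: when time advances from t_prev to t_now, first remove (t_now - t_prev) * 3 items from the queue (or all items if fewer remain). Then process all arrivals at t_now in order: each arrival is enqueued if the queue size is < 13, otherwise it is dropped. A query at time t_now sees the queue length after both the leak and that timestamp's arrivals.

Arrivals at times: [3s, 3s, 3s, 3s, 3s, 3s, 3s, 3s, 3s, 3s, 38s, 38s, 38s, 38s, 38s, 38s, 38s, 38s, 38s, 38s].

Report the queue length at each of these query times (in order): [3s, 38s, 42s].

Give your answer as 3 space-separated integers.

Answer: 10 10 0

Derivation:
Queue lengths at query times:
  query t=3s: backlog = 10
  query t=38s: backlog = 10
  query t=42s: backlog = 0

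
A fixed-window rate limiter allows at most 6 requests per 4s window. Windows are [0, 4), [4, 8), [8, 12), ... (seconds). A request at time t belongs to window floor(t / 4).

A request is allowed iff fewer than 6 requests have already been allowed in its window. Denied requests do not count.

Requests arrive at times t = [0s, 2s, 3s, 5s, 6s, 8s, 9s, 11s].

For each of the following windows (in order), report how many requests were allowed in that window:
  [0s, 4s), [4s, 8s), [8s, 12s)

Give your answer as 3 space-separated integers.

Answer: 3 2 3

Derivation:
Processing requests:
  req#1 t=0s (window 0): ALLOW
  req#2 t=2s (window 0): ALLOW
  req#3 t=3s (window 0): ALLOW
  req#4 t=5s (window 1): ALLOW
  req#5 t=6s (window 1): ALLOW
  req#6 t=8s (window 2): ALLOW
  req#7 t=9s (window 2): ALLOW
  req#8 t=11s (window 2): ALLOW

Allowed counts by window: 3 2 3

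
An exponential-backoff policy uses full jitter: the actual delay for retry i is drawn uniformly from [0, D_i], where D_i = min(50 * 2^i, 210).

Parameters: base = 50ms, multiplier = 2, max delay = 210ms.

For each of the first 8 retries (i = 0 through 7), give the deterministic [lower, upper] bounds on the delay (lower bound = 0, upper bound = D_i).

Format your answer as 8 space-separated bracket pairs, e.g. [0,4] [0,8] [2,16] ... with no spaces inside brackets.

Answer: [0,50] [0,100] [0,200] [0,210] [0,210] [0,210] [0,210] [0,210]

Derivation:
Computing bounds per retry:
  i=0: D_i=min(50*2^0,210)=50, bounds=[0,50]
  i=1: D_i=min(50*2^1,210)=100, bounds=[0,100]
  i=2: D_i=min(50*2^2,210)=200, bounds=[0,200]
  i=3: D_i=min(50*2^3,210)=210, bounds=[0,210]
  i=4: D_i=min(50*2^4,210)=210, bounds=[0,210]
  i=5: D_i=min(50*2^5,210)=210, bounds=[0,210]
  i=6: D_i=min(50*2^6,210)=210, bounds=[0,210]
  i=7: D_i=min(50*2^7,210)=210, bounds=[0,210]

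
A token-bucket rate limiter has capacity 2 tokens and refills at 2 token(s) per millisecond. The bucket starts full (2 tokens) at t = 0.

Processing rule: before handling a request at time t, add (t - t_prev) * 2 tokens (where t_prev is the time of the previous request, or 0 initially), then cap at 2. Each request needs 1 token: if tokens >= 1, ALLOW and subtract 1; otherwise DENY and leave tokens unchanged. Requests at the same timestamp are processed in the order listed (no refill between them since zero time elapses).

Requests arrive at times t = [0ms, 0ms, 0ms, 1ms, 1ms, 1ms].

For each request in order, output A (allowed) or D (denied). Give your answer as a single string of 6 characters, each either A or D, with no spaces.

Answer: AADAAD

Derivation:
Simulating step by step:
  req#1 t=0ms: ALLOW
  req#2 t=0ms: ALLOW
  req#3 t=0ms: DENY
  req#4 t=1ms: ALLOW
  req#5 t=1ms: ALLOW
  req#6 t=1ms: DENY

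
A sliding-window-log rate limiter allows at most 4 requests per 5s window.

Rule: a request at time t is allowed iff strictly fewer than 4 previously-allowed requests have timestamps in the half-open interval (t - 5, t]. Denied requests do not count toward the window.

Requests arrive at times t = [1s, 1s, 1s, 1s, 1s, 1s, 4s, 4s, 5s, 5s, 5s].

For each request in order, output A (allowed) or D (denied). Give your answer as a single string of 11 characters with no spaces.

Tracking allowed requests in the window:
  req#1 t=1s: ALLOW
  req#2 t=1s: ALLOW
  req#3 t=1s: ALLOW
  req#4 t=1s: ALLOW
  req#5 t=1s: DENY
  req#6 t=1s: DENY
  req#7 t=4s: DENY
  req#8 t=4s: DENY
  req#9 t=5s: DENY
  req#10 t=5s: DENY
  req#11 t=5s: DENY

Answer: AAAADDDDDDD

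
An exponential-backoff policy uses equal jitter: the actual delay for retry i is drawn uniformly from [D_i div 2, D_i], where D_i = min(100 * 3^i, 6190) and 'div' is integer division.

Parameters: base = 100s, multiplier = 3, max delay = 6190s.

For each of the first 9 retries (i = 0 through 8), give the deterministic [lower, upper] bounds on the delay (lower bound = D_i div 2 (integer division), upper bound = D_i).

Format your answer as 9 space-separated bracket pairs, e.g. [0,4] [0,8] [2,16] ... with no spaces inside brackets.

Answer: [50,100] [150,300] [450,900] [1350,2700] [3095,6190] [3095,6190] [3095,6190] [3095,6190] [3095,6190]

Derivation:
Computing bounds per retry:
  i=0: D_i=min(100*3^0,6190)=100, bounds=[50,100]
  i=1: D_i=min(100*3^1,6190)=300, bounds=[150,300]
  i=2: D_i=min(100*3^2,6190)=900, bounds=[450,900]
  i=3: D_i=min(100*3^3,6190)=2700, bounds=[1350,2700]
  i=4: D_i=min(100*3^4,6190)=6190, bounds=[3095,6190]
  i=5: D_i=min(100*3^5,6190)=6190, bounds=[3095,6190]
  i=6: D_i=min(100*3^6,6190)=6190, bounds=[3095,6190]
  i=7: D_i=min(100*3^7,6190)=6190, bounds=[3095,6190]
  i=8: D_i=min(100*3^8,6190)=6190, bounds=[3095,6190]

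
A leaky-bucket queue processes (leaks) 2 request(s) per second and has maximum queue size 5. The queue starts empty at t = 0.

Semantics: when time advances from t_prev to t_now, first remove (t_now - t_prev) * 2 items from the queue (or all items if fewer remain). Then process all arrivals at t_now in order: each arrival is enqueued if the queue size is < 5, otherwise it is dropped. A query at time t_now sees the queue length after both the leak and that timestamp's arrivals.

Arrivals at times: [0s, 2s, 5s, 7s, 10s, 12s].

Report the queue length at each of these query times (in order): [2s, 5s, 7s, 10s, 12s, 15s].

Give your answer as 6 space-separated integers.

Answer: 1 1 1 1 1 0

Derivation:
Queue lengths at query times:
  query t=2s: backlog = 1
  query t=5s: backlog = 1
  query t=7s: backlog = 1
  query t=10s: backlog = 1
  query t=12s: backlog = 1
  query t=15s: backlog = 0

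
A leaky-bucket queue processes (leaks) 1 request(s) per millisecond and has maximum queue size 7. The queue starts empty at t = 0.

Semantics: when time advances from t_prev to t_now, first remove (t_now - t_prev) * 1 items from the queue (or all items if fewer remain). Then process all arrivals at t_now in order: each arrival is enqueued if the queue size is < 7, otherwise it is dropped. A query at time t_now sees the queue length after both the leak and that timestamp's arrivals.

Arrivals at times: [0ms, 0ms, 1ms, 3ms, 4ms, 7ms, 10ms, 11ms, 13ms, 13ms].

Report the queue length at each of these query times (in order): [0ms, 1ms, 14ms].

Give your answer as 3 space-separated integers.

Queue lengths at query times:
  query t=0ms: backlog = 2
  query t=1ms: backlog = 2
  query t=14ms: backlog = 1

Answer: 2 2 1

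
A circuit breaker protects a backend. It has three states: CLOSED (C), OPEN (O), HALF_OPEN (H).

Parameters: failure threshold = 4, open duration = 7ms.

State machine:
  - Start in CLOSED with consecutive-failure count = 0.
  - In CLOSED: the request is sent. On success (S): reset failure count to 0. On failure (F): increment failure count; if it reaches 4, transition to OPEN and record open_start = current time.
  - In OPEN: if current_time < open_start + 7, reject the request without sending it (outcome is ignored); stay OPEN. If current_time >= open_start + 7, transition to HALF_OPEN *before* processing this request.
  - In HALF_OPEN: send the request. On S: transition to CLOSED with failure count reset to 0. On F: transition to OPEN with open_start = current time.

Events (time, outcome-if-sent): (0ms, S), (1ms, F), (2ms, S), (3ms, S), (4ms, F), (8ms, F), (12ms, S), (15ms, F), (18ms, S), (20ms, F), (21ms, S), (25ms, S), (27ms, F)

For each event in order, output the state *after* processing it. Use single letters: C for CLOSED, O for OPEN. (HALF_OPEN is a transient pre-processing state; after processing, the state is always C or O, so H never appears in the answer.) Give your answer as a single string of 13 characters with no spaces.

State after each event:
  event#1 t=0ms outcome=S: state=CLOSED
  event#2 t=1ms outcome=F: state=CLOSED
  event#3 t=2ms outcome=S: state=CLOSED
  event#4 t=3ms outcome=S: state=CLOSED
  event#5 t=4ms outcome=F: state=CLOSED
  event#6 t=8ms outcome=F: state=CLOSED
  event#7 t=12ms outcome=S: state=CLOSED
  event#8 t=15ms outcome=F: state=CLOSED
  event#9 t=18ms outcome=S: state=CLOSED
  event#10 t=20ms outcome=F: state=CLOSED
  event#11 t=21ms outcome=S: state=CLOSED
  event#12 t=25ms outcome=S: state=CLOSED
  event#13 t=27ms outcome=F: state=CLOSED

Answer: CCCCCCCCCCCCC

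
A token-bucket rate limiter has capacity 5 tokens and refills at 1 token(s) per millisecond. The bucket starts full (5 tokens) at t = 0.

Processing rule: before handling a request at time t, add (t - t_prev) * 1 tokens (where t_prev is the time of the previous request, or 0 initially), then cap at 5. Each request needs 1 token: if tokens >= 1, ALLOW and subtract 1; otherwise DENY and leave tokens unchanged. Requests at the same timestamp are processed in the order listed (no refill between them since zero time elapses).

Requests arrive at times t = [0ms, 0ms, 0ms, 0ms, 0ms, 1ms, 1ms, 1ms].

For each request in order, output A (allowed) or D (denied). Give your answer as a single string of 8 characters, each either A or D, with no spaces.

Simulating step by step:
  req#1 t=0ms: ALLOW
  req#2 t=0ms: ALLOW
  req#3 t=0ms: ALLOW
  req#4 t=0ms: ALLOW
  req#5 t=0ms: ALLOW
  req#6 t=1ms: ALLOW
  req#7 t=1ms: DENY
  req#8 t=1ms: DENY

Answer: AAAAAADD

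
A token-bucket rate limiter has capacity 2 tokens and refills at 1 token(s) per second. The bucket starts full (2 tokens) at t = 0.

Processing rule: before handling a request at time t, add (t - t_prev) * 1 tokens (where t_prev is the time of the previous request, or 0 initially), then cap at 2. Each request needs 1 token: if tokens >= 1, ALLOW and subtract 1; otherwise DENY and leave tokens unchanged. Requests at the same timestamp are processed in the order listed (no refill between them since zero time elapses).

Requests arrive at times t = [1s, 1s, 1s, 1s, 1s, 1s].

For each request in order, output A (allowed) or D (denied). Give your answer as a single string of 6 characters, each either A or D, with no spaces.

Answer: AADDDD

Derivation:
Simulating step by step:
  req#1 t=1s: ALLOW
  req#2 t=1s: ALLOW
  req#3 t=1s: DENY
  req#4 t=1s: DENY
  req#5 t=1s: DENY
  req#6 t=1s: DENY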